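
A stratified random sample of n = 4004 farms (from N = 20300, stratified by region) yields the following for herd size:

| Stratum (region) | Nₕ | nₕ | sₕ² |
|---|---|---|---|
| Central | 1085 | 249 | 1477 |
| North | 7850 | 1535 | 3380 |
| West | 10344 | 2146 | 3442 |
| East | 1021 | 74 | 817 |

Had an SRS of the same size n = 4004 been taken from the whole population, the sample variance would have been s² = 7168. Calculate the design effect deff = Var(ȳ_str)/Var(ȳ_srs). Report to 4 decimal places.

Var(ȳ_str) = Σ Wₕ²(1−fₕ)sₕ²/nₕ with Wₕ = Nₕ/20300:
  Central: (1085/20300)²·(1−249/1085)·1477/249 = 0.013056449
  North: (7850/20300)²·(1−1535/7850)·3380/1535 = 0.26488615
  West: (10344/20300)²·(1−2146/10344)·3442/2146 = 0.33005438
  East: (1021/20300)²·(1−74/1021)·817/74 = 0.025904427
  → Var(ȳ_str) = 0.63390141.
Var(ȳ_srs) = (1 − 4004/20300)·7168/4004 = 1.4371063.
deff = 0.63390141 / 1.4371063 = 0.4411.

0.4411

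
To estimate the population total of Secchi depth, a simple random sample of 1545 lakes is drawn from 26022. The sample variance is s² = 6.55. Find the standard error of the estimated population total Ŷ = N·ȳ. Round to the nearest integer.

Var(Ŷ) = N²·Var(ȳ) = N²·(1 − n/N)·s²/n.
f = 1545/26022 = 0.05937284; Var(ȳ) = 0.94062716·6.55/1545 = 0.0039877721.
Var(Ŷ) = 26022² · 0.0039877721 = 2.7002979 × 10^6.
SE(Ŷ) = √(2.7002979 × 10^6) = 1643.

1643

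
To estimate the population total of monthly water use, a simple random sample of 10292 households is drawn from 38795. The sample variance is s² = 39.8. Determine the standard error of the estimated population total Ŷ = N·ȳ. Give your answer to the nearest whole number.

2068

Var(Ŷ) = N²·Var(ȳ) = N²·(1 − n/N)·s²/n.
f = 10292/38795 = 0.26529192; Var(ȳ) = 0.73470808·39.8/10292 = 0.0028411758.
Var(Ŷ) = 38795² · 0.0028411758 = 4.2761174 × 10^6.
SE(Ŷ) = √(4.2761174 × 10^6) = 2068.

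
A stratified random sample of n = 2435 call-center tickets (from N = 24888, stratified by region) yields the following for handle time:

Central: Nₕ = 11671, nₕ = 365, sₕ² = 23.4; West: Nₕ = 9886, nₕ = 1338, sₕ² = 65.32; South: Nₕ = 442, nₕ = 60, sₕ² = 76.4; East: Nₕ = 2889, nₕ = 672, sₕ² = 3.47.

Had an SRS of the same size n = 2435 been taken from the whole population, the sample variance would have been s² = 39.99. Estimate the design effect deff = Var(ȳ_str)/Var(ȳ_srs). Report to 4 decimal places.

1.3983

Var(ȳ_str) = Σ Wₕ²(1−fₕ)sₕ²/nₕ with Wₕ = Nₕ/24888:
  Central: (11671/24888)²·(1−365/11671)·23.4/365 = 0.013657149
  West: (9886/24888)²·(1−1338/9886)·65.32/1338 = 0.0066603214
  South: (442/24888)²·(1−60/442)·76.4/60 = 3.4709451 × 10^-4
  East: (2889/24888)²·(1−672/2889)·3.47/672 = 5.3394121 × 10^-5
  → Var(ȳ_str) = 0.020717959.
Var(ȳ_srs) = (1 − 2435/24888)·39.99/2435 = 0.014816199.
deff = 0.020717959 / 0.014816199 = 1.3983.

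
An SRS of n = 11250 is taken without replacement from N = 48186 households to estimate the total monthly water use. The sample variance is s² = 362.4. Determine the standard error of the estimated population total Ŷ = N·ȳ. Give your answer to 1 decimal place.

7571.9

Var(Ŷ) = N²·Var(ȳ) = N²·(1 − n/N)·s²/n.
f = 11250/48186 = 0.23347030; Var(ȳ) = 0.76652970·362.4/11250 = 0.024692477.
Var(Ŷ) = 48186² · 0.024692477 = 5.733323 × 10^7.
SE(Ŷ) = √(5.733323 × 10^7) = 7571.9.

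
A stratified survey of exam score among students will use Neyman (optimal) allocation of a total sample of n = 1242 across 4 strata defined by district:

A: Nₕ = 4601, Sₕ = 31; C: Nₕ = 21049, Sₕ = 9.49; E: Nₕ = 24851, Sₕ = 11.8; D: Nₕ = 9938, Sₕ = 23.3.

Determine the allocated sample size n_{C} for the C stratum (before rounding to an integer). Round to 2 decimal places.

Neyman allocation: nₕ = n·NₕSₕ / Σⱼ NⱼSⱼ.
Σ NⱼSⱼ = 4601·31 + 21049·9.49 + 24851·11.8 + 9938·23.3 = 867183.21.
n_{C} = 1242·21049·9.49 / 867183.21 = 286.09.

286.09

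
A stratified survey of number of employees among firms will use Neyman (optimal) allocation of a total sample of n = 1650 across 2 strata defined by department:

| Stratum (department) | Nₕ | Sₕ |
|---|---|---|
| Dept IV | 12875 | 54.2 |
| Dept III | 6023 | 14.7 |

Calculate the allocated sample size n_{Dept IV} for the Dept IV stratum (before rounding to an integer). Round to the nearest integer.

Neyman allocation: nₕ = n·NₕSₕ / Σⱼ NⱼSⱼ.
Σ NⱼSⱼ = 12875·54.2 + 6023·14.7 = 786363.1.
n_{Dept IV} = 1650·12875·54.2 / 786363.1 = 1464.

1464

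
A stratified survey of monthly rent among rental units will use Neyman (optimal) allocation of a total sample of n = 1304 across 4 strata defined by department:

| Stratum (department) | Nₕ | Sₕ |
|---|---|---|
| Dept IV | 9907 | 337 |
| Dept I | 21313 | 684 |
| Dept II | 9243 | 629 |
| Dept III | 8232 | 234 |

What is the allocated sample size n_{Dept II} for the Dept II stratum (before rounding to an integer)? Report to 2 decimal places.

295.49

Neyman allocation: nₕ = n·NₕSₕ / Σⱼ NⱼSⱼ.
Σ NⱼSⱼ = 9907·337 + 21313·684 + 9243·629 + 8232·234 = 2.5656886 × 10^7.
n_{Dept II} = 1304·9243·629 / (2.5656886 × 10^7) = 295.49.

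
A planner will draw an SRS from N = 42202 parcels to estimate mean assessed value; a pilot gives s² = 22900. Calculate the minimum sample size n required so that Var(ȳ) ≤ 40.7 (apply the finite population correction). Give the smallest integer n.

Without fpc, n₀ = s²/D = 22900/40.7 = 562.6536.
With fpc, (1 − n/N)·s²/n ≤ D requires n ≥ n₀/(1 + n₀/N) = 562.6536/(1 + 562.6536/42202) = 555.2508.
Rounding up, n = 556.

556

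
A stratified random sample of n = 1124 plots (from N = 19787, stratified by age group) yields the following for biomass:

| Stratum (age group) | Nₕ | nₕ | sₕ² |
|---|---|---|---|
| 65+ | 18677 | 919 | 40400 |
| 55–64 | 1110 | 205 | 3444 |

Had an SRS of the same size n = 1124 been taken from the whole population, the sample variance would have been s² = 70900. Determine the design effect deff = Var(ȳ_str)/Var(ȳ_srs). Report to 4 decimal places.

0.6267

Var(ȳ_str) = Σ Wₕ²(1−fₕ)sₕ²/nₕ with Wₕ = Nₕ/19787:
  65+: (18677/19787)²·(1−919/18677)·40400/919 = 37.239781
  55–64: (1110/19787)²·(1−205/1110)·3444/205 = 0.043104333
  → Var(ȳ_str) = 37.282885.
Var(ȳ_srs) = (1 − 1124/19787)·70900/1124 = 59.495131.
deff = 37.282885 / 59.495131 = 0.6267.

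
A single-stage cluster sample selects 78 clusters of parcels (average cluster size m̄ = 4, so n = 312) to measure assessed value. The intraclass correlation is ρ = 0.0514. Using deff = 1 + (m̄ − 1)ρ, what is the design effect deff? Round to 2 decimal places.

1.15

deff = 1 + (4 − 1)·0.0514 = 1 + 0.1542 = 1.1542.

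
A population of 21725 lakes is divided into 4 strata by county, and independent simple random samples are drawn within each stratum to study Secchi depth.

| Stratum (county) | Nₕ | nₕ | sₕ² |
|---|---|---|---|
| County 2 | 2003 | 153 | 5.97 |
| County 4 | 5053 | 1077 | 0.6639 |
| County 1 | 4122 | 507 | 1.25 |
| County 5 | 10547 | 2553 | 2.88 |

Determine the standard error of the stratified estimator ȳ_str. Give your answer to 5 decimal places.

0.02474

Var(ȳ_str) = Σₕ Wₕ²(1 − fₕ)sₕ²/nₕ with Wₕ = Nₕ/N, N = 21725.
County 2: Wₕ = 0.09219793; term = 0.09219793²·(1 − 0.07638542)·5.97/153 = 3.0634868 × 10^-4.
County 4: Wₕ = 0.23258918; term = 0.23258918²·(1 − 0.21314071)·0.6639/1077 = 2.6239954 × 10^-5.
County 1: Wₕ = 0.18973533; term = 0.18973533²·(1 − 0.12299854)·1.25/507 = 7.7839273 × 10^-5.
County 5: Wₕ = 0.48547756; term = 0.48547756²·(1 − 0.24205935)·2.88/2553 = 2.0151863 × 10^-4.
Sum = 6.1194654 × 10^-4.
SE = √(6.1194654 × 10^-4) = 0.02474.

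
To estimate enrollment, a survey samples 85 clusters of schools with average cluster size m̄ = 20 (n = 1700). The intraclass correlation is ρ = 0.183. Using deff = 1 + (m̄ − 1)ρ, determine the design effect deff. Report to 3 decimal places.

4.477

deff = 1 + (20 − 1)·0.183 = 1 + 3.477 = 4.477.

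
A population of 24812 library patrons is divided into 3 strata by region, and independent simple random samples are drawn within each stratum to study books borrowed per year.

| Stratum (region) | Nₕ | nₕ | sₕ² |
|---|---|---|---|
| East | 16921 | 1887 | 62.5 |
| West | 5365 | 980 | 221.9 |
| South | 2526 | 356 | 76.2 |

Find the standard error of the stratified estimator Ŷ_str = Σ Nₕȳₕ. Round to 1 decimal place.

3863.4

Var(Ŷ_str) = Σₕ Nₕ²(1 − fₕ)sₕ²/nₕ.
East: 16921²·(1 − 1887/16921)·62.5/1887 = 8.4257523 × 10^6.
West: 5365²·(1 − 980/5365)·221.9/980 = 5.326851 × 10^6.
South: 2526²·(1 − 356/2526)·76.2/356 = 1.1732702 × 10^6.
Sum = 1.4925874 × 10^7.
SE = √(1.4925874 × 10^7) = 3863.4.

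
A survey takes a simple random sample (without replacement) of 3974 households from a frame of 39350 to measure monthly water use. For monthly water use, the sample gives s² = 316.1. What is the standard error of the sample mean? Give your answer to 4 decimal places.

Under SRS without replacement, Var(ȳ) = (1 − f)·s²/n with f = n/N = 3974/39350 = 0.10099111.
Var(ȳ) = (1 − 0.10099111)·316.1/3974 = 0.89900889·0.079542023 = 0.071508986.
SE(ȳ) = √(0.071508986) = 0.2674.

0.2674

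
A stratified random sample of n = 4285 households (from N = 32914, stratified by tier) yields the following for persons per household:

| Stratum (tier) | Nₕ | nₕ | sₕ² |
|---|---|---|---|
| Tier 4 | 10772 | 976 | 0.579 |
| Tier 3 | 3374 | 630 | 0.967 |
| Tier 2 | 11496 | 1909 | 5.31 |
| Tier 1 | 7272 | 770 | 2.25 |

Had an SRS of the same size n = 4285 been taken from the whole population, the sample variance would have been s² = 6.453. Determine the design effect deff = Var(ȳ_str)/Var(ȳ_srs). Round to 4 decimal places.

0.3675

Var(ȳ_str) = Σ Wₕ²(1−fₕ)sₕ²/nₕ with Wₕ = Nₕ/32914:
  Tier 4: (10772/32914)²·(1−976/10772)·0.579/976 = 5.7784657 × 10^-5
  Tier 3: (3374/32914)²·(1−630/3374)·0.967/630 = 1.3117582 × 10^-5
  Tier 2: (11496/32914)²·(1−1909/11496)·5.31/1909 = 2.8298065 × 10^-4
  Tier 1: (7272/32914)²·(1−770/7272)·2.25/770 = 1.2753556 × 10^-4
  → Var(ȳ_str) = 4.8141845 × 10^-4.
Var(ȳ_srs) = (1 − 4285/32914)·6.453/4285 = 0.0013098946.
deff = (4.8141845 × 10^-4) / 0.0013098946 = 0.3675.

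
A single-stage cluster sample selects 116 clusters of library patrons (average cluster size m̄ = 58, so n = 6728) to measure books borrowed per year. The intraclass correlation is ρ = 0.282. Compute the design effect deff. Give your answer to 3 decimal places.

17.074

deff = 1 + (58 − 1)·0.282 = 1 + 16.074 = 17.074.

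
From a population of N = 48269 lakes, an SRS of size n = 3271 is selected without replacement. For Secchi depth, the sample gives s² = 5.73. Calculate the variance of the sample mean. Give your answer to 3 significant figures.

0.00163

Under SRS without replacement, Var(ȳ) = (1 − f)·s²/n with f = n/N = 3271/48269 = 0.06776606.
Var(ȳ) = (1 − 0.06776606)·5.73/3271 = 0.93223394·0.0017517579 = 0.0016330481.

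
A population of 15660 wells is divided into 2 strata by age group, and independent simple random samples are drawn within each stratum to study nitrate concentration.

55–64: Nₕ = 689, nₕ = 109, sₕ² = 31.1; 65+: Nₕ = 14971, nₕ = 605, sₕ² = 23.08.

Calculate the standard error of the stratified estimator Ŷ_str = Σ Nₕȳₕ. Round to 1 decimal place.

Var(Ŷ_str) = Σₕ Nₕ²(1 − fₕ)sₕ²/nₕ.
55–64: 689²·(1 − 109/689)·31.1/109 = 114020.02.
65+: 14971²·(1 − 605/14971)·23.08/605 = 8.2047831 × 10^6.
Sum = 8.3188031 × 10^6.
SE = √(8.3188031 × 10^6) = 2884.2.

2884.2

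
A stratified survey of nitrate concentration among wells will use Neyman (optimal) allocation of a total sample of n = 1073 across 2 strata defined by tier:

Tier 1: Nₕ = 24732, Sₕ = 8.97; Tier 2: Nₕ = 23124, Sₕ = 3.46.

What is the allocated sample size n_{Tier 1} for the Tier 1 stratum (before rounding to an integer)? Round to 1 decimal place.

788.6

Neyman allocation: nₕ = n·NₕSₕ / Σⱼ NⱼSⱼ.
Σ NⱼSⱼ = 24732·8.97 + 23124·3.46 = 301855.08.
n_{Tier 1} = 1073·24732·8.97 / 301855.08 = 788.6.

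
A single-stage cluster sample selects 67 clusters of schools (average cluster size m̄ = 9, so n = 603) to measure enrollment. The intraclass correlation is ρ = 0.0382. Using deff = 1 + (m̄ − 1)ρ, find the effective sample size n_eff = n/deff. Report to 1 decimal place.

deff = 1 + (9 − 1)·0.0382 = 1 + 0.3056 = 1.3056.
n_eff = 603 / 1.3056 = 461.9.

461.9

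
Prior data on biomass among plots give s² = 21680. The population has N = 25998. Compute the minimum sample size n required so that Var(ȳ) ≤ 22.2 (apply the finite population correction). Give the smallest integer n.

942

Without fpc, n₀ = s²/D = 21680/22.2 = 976.5766.
With fpc, (1 − n/N)·s²/n ≤ D requires n ≥ n₀/(1 + n₀/N) = 976.5766/(1 + 976.5766/25998) = 941.2210.
Rounding up, n = 942.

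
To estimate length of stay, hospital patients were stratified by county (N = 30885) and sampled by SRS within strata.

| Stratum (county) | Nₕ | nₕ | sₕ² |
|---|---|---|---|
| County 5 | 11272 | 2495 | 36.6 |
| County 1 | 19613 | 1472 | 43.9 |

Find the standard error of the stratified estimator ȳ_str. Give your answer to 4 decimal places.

Var(ȳ_str) = Σₕ Wₕ²(1 − fₕ)sₕ²/nₕ with Wₕ = Nₕ/N, N = 30885.
County 5: Wₕ = 0.36496681; term = 0.36496681²·(1 − 0.22134493)·36.6/2495 = 0.0015214665.
County 1: Wₕ = 0.63503319; term = 0.63503319²·(1 − 0.07505226)·43.9/1472 = 0.011124148.
Sum = 0.012645615.
SE = √(0.012645615) = 0.1125.

0.1125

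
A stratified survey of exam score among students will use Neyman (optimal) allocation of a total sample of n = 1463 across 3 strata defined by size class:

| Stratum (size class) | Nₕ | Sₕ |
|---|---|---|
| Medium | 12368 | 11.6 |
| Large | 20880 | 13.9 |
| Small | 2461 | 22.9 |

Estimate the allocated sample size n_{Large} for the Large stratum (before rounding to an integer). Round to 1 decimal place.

866.4

Neyman allocation: nₕ = n·NₕSₕ / Σⱼ NⱼSⱼ.
Σ NⱼSⱼ = 12368·11.6 + 20880·13.9 + 2461·22.9 = 490057.7.
n_{Large} = 1463·20880·13.9 / 490057.7 = 866.4.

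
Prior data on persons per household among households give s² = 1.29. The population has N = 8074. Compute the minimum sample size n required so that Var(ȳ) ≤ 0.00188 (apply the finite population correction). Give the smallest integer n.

633

Without fpc, n₀ = s²/D = 1.29/0.00188 = 686.1702.
With fpc, (1 − n/N)·s²/n ≤ D requires n ≥ n₀/(1 + n₀/N) = 686.1702/(1 + 686.1702/8074) = 632.4236.
Rounding up, n = 633.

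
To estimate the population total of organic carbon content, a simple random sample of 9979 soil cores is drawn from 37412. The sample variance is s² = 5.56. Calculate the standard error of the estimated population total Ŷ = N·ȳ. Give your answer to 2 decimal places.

756.20

Var(Ŷ) = N²·Var(ȳ) = N²·(1 − n/N)·s²/n.
f = 9979/37412 = 0.26673260; Var(ȳ) = 0.73326740·5.56/9979 = 4.0855464 × 10^-4.
Var(Ŷ) = 37412² · (4.0855464 × 10^-4) = 571836.67.
SE(Ŷ) = √(571836.67) = 756.20.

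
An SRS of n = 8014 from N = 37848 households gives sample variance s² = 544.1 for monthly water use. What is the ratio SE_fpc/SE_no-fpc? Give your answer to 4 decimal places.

0.8878

f = n/N = 8014/37848 = 0.21174170.
SE_no-fpc = √(s²/n) = 0.26056417; SE_fpc = √((1−f)s²/n) = 0.23133906.
Ratio = √(1−f) = 0.88783912.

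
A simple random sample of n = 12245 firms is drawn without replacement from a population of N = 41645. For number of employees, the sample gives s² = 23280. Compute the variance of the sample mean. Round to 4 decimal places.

1.3422

Under SRS without replacement, Var(ȳ) = (1 − f)·s²/n with f = n/N = 12245/41645 = 0.29403290.
Var(ȳ) = (1 − 0.29403290)·23280/12245 = 0.70596710·1.9011842 = 1.3421735.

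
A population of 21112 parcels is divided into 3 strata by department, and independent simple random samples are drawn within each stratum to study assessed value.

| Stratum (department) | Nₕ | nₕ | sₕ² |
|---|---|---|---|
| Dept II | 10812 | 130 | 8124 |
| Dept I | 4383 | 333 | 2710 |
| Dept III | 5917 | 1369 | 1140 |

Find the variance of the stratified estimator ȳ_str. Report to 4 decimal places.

16.5674

Var(ȳ_str) = Σₕ Wₕ²(1 − fₕ)sₕ²/nₕ with Wₕ = Nₕ/N, N = 21112.
Dept II: Wₕ = 0.51212581; term = 0.51212581²·(1 − 0.01202368)·8124/130 = 16.192967.
Dept I: Wₕ = 0.20760705; term = 0.20760705²·(1 − 0.07597536)·2710/333 = 0.32411027.
Dept III: Wₕ = 0.28026715; term = 0.28026715²·(1 − 0.23136725)·1140/1369 = 0.050276458.
Sum = 16.567354.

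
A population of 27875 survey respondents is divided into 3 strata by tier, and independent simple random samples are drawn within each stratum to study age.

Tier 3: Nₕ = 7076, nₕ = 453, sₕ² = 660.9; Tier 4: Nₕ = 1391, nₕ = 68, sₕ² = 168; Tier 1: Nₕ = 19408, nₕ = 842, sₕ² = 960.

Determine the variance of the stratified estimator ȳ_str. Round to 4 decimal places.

0.6226

Var(ȳ_str) = Σₕ Wₕ²(1 − fₕ)sₕ²/nₕ with Wₕ = Nₕ/N, N = 27875.
Tier 3: Wₕ = 0.25384753; term = 0.25384753²·(1 − 0.06401922)·660.9/453 = 0.087993456.
Tier 4: Wₕ = 0.04990135; term = 0.04990135²·(1 − 0.04888569)·168/68 = 0.0058513704.
Tier 1: Wₕ = 0.69625112; term = 0.69625112²·(1 − 0.04338417)·960/842 = 0.52872338.
Sum = 0.62256821.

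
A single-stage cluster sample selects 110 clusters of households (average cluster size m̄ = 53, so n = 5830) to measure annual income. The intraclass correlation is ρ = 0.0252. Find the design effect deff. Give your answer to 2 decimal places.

deff = 1 + (53 − 1)·0.0252 = 1 + 1.3104 = 2.3104.

2.31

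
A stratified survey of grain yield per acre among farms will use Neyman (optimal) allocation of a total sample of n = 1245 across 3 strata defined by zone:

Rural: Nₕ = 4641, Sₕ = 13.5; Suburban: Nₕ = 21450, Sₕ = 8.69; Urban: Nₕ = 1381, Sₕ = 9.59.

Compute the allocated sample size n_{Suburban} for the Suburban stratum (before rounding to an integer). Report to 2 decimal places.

884.75

Neyman allocation: nₕ = n·NₕSₕ / Σⱼ NⱼSⱼ.
Σ NⱼSⱼ = 4641·13.5 + 21450·8.69 + 1381·9.59 = 262297.79.
n_{Suburban} = 1245·21450·8.69 / 262297.79 = 884.75.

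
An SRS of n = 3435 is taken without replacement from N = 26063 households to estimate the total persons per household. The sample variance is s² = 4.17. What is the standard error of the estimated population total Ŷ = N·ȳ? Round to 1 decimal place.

846.1

Var(Ŷ) = N²·Var(ȳ) = N²·(1 − n/N)·s²/n.
f = 3435/26063 = 0.13179603; Var(ȳ) = 0.86820397·4.17/3435 = 0.0010539769.
Var(Ŷ) = 26063² · 0.0010539769 = 715945.4.
SE(Ŷ) = √(715945.4) = 846.1.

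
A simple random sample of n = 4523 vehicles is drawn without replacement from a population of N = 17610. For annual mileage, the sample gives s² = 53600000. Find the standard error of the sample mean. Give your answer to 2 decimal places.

93.84

Under SRS without replacement, Var(ȳ) = (1 − f)·s²/n with f = n/N = 4523/17610 = 0.25684270.
Var(ȳ) = (1 − 0.25684270)·53600000/4523 = 0.74315730·11850.542 = 8806.8165.
SE(ȳ) = √(8806.8165) = 93.84.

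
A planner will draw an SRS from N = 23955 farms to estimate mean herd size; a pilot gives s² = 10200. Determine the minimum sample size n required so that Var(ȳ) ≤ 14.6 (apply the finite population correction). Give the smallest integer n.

679

Without fpc, n₀ = s²/D = 10200/14.6 = 698.6301.
With fpc, (1 − n/N)·s²/n ≤ D requires n ≥ n₀/(1 + n₀/N) = 698.6301/(1 + 698.6301/23955) = 678.8324.
Rounding up, n = 679.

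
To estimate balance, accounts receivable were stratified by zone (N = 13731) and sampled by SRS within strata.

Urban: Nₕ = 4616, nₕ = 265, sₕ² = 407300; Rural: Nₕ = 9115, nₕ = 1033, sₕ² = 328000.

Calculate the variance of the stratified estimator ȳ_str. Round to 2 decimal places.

Var(ȳ_str) = Σₕ Wₕ²(1 − fₕ)sₕ²/nₕ with Wₕ = Nₕ/N, N = 13731.
Urban: Wₕ = 0.33617362; term = 0.33617362²·(1 − 0.05740901)·407300/265 = 163.72654.
Rural: Wₕ = 0.66382638; term = 0.66382638²·(1 − 0.11332968)·328000/1033 = 124.06369.
Sum = 287.79023.

287.79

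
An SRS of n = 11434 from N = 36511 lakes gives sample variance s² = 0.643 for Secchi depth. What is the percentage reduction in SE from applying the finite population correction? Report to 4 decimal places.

17.1245

f = n/N = 11434/36511 = 0.31316590.
SE_no-fpc = √(s²/n) = 0.0074990525; SE_fpc = √((1−f)s²/n) = 0.0062148739.
Ratio = √(1−f) = 0.82875455. Reduction = 100·(1 − 0.82875455) = 17.1245%.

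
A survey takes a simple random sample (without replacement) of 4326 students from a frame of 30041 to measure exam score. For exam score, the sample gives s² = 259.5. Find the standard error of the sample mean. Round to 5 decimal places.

Under SRS without replacement, Var(ȳ) = (1 − f)·s²/n with f = n/N = 4326/30041 = 0.14400320.
Var(ȳ) = (1 − 0.14400320)·259.5/4326 = 0.85599680·0.05998613 = 0.051347936.
SE(ȳ) = √(0.051347936) = 0.22660.

0.22660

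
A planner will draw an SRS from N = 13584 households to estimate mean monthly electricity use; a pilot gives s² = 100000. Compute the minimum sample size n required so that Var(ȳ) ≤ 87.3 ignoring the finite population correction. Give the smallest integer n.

Without fpc, n₀ = s²/D = 100000/87.3 = 1145.4754.
Rounding up, n = 1146.

1146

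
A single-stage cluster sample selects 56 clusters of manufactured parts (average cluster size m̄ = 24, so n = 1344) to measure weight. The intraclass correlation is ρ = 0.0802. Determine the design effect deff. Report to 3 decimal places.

2.845

deff = 1 + (24 − 1)·0.0802 = 1 + 1.8446 = 2.8446.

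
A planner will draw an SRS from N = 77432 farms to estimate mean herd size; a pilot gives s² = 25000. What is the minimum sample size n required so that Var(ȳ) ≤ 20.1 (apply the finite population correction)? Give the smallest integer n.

1225

Without fpc, n₀ = s²/D = 25000/20.1 = 1243.7811.
With fpc, (1 − n/N)·s²/n ≤ D requires n ≥ n₀/(1 + n₀/N) = 1243.7811/(1 + 1243.7811/77432) = 1224.1182.
Rounding up, n = 1225.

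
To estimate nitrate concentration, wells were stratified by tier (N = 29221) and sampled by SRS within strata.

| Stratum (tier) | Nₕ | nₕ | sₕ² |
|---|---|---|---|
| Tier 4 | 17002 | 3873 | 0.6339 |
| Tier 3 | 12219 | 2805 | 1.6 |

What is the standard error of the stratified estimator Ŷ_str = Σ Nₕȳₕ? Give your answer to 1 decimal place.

Var(Ŷ_str) = Σₕ Nₕ²(1 − fₕ)sₕ²/nₕ.
Tier 4: 17002²·(1 − 3873/17002)·0.6339/3873 = 36534.647.
Tier 3: 12219²·(1 − 2805/12219)·1.6/2805 = 65614.07.
Sum = 102148.72.
SE = √(102148.72) = 319.6.

319.6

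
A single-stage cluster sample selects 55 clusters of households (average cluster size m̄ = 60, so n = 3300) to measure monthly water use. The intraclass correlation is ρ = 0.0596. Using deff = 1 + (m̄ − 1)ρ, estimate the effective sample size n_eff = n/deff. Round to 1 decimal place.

730.7

deff = 1 + (60 − 1)·0.0596 = 1 + 3.5164 = 4.5164.
n_eff = 3300 / 4.5164 = 730.7.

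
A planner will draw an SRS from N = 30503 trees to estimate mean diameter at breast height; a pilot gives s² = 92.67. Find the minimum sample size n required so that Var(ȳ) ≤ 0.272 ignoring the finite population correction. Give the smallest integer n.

Without fpc, n₀ = s²/D = 92.67/0.272 = 340.6985.
Rounding up, n = 341.

341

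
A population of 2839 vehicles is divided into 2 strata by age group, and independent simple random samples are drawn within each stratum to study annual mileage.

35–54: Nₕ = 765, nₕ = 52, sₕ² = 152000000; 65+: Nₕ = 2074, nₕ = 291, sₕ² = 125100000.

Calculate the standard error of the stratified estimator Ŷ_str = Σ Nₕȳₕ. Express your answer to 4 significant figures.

Var(Ŷ_str) = Σₕ Nₕ²(1 − fₕ)sₕ²/nₕ.
35–54: 765²·(1 − 52/765)·152000000/52 = 1.5943777 × 10^12.
65+: 2074²·(1 − 291/2074)·125100000/291 = 1.5897338 × 10^12.
Sum = 3.1841115 × 10^12.
SE = √(3.1841115 × 10^12) = 1.784 × 10^6.

1.784 × 10^6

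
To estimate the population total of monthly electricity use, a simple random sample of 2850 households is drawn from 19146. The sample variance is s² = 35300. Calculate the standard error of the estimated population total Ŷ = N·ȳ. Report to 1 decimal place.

Var(Ŷ) = N²·Var(ȳ) = N²·(1 − n/N)·s²/n.
f = 2850/19146 = 0.14885616; Var(ȳ) = 0.85114384·35300/2850 = 10.542238.
Var(Ŷ) = 19146² · 10.542238 = 3.864461 × 10^9.
SE(Ŷ) = √(3.864461 × 10^9) = 62164.8.

62164.8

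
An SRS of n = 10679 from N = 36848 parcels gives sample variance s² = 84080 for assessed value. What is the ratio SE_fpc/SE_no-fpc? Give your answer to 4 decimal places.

0.8427

f = n/N = 10679/36848 = 0.28981220.
SE_no-fpc = √(s²/n) = 2.8059573; SE_fpc = √((1−f)s²/n) = 2.3646543.
Ratio = √(1−f) = 0.84272641.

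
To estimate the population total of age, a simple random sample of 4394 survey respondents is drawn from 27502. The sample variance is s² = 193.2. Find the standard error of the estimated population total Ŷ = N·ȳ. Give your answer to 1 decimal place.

Var(Ŷ) = N²·Var(ȳ) = N²·(1 − n/N)·s²/n.
f = 4394/27502 = 0.15977020; Var(ȳ) = 0.84022980·193.2/4394 = 0.036944105.
Var(Ŷ) = 27502² · 0.036944105 = 2.7943043 × 10^7.
SE(Ŷ) = √(2.7943043 × 10^7) = 5286.1.

5286.1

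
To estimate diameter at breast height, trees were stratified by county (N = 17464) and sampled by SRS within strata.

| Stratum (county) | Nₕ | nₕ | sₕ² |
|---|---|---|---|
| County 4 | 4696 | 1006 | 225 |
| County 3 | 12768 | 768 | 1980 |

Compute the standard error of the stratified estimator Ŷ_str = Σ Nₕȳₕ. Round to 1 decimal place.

19972.1

Var(Ŷ_str) = Σₕ Nₕ²(1 − fₕ)sₕ²/nₕ.
County 4: 4696²·(1 − 1006/4696)·225/1006 = 3.8756004 × 10^6.
County 3: 12768²·(1 − 768/12768)·1980/768 = 3.9501 × 10^8.
Sum = 3.988856 × 10^8.
SE = √(3.988856 × 10^8) = 19972.1.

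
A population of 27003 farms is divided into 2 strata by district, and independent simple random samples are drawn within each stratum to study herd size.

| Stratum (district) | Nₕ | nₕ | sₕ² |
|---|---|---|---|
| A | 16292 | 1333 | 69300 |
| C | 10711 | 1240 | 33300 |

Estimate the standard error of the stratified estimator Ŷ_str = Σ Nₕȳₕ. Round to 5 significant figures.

124070

Var(Ŷ_str) = Σₕ Nₕ²(1 − fₕ)sₕ²/nₕ.
A: 16292²·(1 − 1333/16292)·69300/1333 = 1.26701 × 10^10.
C: 10711²·(1 − 1240/10711)·33300/1240 = 2.7242591 × 10^9.
Sum = 1.5394359 × 10^10.
SE = √(1.5394359 × 10^10) = 124070.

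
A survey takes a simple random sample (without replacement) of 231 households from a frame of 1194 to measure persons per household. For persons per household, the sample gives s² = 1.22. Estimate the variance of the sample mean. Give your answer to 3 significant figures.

0.00426

Under SRS without replacement, Var(ȳ) = (1 − f)·s²/n with f = n/N = 231/1194 = 0.19346734.
Var(ȳ) = (1 − 0.19346734)·1.22/231 = 0.80653266·0.0052813853 = 0.0042596097.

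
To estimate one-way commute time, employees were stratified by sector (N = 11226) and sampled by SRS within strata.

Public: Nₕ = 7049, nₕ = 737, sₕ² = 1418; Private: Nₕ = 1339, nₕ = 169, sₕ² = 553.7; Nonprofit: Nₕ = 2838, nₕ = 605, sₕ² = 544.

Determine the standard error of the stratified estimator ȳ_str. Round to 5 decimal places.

0.87478

Var(ȳ_str) = Σₕ Wₕ²(1 − fₕ)sₕ²/nₕ with Wₕ = Nₕ/N, N = 11226.
Public: Wₕ = 0.62791733; term = 0.62791733²·(1 − 0.10455384)·1418/737 = 0.67928679.
Private: Wₕ = 0.11927668; term = 0.11927668²·(1 − 0.12621359)·553.7/169 = 0.040729041.
Nonprofit: Wₕ = 0.25280599; term = 0.25280599²·(1 − 0.21317829)·544/605 = 0.045216252.
Sum = 0.76523208.
SE = √(0.76523208) = 0.87478.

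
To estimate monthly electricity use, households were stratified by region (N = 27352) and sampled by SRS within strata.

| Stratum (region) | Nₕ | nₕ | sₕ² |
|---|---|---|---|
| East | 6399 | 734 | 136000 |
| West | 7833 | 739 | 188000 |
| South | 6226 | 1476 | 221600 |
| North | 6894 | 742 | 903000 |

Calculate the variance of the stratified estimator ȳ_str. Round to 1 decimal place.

Var(ȳ_str) = Σₕ Wₕ²(1 − fₕ)sₕ²/nₕ with Wₕ = Nₕ/N, N = 27352.
East: Wₕ = 0.23394999; term = 0.23394999²·(1 − 0.11470542)·136000/734 = 8.97794.
West: Wₕ = 0.28637760; term = 0.28637760²·(1 − 0.09434444)·188000/739 = 18.895333.
South: Wₕ = 0.22762504; term = 0.22762504²·(1 − 0.23707035)·221600/1476 = 5.9348254.
North: Wₕ = 0.25204738; term = 0.25204738²·(1 − 0.10762982)·903000/742 = 68.991133.
Sum = 102.79923.

102.8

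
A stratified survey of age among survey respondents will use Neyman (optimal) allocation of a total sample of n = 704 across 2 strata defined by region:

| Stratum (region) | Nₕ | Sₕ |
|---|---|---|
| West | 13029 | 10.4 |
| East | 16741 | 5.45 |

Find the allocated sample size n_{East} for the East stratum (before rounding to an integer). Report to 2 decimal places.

283.28

Neyman allocation: nₕ = n·NₕSₕ / Σⱼ NⱼSⱼ.
Σ NⱼSⱼ = 13029·10.4 + 16741·5.45 = 226740.05.
n_{East} = 704·16741·5.45 / 226740.05 = 283.28.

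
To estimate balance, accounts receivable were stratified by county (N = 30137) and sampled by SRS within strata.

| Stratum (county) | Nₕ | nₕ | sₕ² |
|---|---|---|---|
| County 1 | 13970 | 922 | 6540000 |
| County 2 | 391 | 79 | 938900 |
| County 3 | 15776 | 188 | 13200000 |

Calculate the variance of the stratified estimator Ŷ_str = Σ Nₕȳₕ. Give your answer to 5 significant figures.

1.8561 × 10^13

Var(Ŷ_str) = Σₕ Nₕ²(1 − fₕ)sₕ²/nₕ.
County 1: 13970²·(1 − 922/13970)·6540000/922 = 1.2929662 × 10^12.
County 2: 391²·(1 − 79/391)·938900/79 = 1.4498518 × 10^9.
County 3: 15776²·(1 − 188/15776)·13200000/188 = 1.7266463 × 10^13.
Sum = 1.8560879 × 10^13.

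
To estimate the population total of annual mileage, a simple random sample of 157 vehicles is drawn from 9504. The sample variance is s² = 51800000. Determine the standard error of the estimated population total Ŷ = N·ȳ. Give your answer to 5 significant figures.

Var(Ŷ) = N²·Var(ȳ) = N²·(1 − n/N)·s²/n.
f = 157/9504 = 0.01651936; Var(ȳ) = 0.98348064·51800000/157 = 324485.97.
Var(Ŷ) = 9504² · 324485.97 = 2.9309525 × 10^13.
SE(Ŷ) = √(2.9309525 × 10^13) = 5.4138 × 10^6.

5.4138 × 10^6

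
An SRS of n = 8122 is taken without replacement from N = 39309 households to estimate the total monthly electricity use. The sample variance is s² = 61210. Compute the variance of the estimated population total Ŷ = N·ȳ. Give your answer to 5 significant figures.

9.2390 × 10^9

Var(Ŷ) = N²·Var(ȳ) = N²·(1 − n/N)·s²/n.
f = 8122/39309 = 0.20661935; Var(ȳ) = 0.79338065·61210/8122 = 5.9791713.
Var(Ŷ) = 39309² · 5.9791713 = 9.2390004 × 10^9.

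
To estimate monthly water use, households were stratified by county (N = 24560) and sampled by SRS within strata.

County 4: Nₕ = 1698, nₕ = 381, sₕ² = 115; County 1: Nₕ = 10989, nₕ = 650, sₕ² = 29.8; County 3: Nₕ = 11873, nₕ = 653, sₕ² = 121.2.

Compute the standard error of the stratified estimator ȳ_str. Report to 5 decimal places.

0.22527

Var(ȳ_str) = Σₕ Wₕ²(1 − fₕ)sₕ²/nₕ with Wₕ = Nₕ/N, N = 24560.
County 4: Wₕ = 0.06913681; term = 0.06913681²·(1 − 0.22438163)·115/381 = 0.0011190245.
County 1: Wₕ = 0.44743485; term = 0.44743485²·(1 − 0.05915006)·29.8/650 = 0.0086354086.
County 3: Wₕ = 0.48342834; term = 0.48342834²·(1 − 0.05499874)·121.2/653 = 0.040990766.
Sum = 0.050745199.
SE = √(0.050745199) = 0.22527.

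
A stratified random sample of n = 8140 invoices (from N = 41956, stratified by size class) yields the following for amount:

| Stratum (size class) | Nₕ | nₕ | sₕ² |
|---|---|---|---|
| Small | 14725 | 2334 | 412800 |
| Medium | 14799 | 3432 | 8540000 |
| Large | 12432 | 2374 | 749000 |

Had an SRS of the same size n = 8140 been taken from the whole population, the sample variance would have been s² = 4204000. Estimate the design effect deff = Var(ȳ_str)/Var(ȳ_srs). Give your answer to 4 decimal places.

Var(ȳ_str) = Σ Wₕ²(1−fₕ)sₕ²/nₕ with Wₕ = Nₕ/41956:
  Small: (14725/41956)²·(1−2334/14725)·412800/2334 = 18.332105
  Medium: (14799/41956)²·(1−3432/14799)·8540000/3432 = 237.79388
  Large: (12432/41956)²·(1−2374/12432)·749000/2374 = 22.411224
  → Var(ȳ_str) = 278.53721.
Var(ȳ_srs) = (1 − 8140/41956)·4204000/8140 = 416.26171.
deff = 278.53721 / 416.26171 = 0.6691.

0.6691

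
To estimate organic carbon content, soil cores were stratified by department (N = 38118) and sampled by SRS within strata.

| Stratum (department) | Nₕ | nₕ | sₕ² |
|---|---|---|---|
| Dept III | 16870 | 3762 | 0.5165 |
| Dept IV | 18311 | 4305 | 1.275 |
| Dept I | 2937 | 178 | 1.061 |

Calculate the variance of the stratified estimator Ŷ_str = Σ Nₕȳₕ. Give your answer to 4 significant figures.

Var(Ŷ_str) = Σₕ Nₕ²(1 − fₕ)sₕ²/nₕ.
Dept III: 16870²·(1 − 3762/16870)·0.5165/3762 = 30360.09.
Dept IV: 18311²·(1 − 4305/18311)·1.275/4305 = 75956.197.
Dept I: 2937²·(1 − 178/2937)·1.061/178 = 48300.433.
Sum = 154616.72.

154600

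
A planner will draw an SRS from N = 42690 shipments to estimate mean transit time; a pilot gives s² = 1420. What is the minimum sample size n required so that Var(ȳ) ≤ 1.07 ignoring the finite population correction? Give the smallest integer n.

Without fpc, n₀ = s²/D = 1420/1.07 = 1327.1028.
Rounding up, n = 1328.

1328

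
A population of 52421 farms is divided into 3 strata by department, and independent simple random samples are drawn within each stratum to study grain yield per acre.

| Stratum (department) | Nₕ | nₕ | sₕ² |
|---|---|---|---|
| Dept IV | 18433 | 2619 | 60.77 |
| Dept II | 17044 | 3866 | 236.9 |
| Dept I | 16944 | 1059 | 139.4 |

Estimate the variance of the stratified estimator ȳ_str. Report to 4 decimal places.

Var(ȳ_str) = Σₕ Wₕ²(1 − fₕ)sₕ²/nₕ with Wₕ = Nₕ/N, N = 52421.
Dept IV: Wₕ = 0.35163389; term = 0.35163389²·(1 − 0.14208214)·60.77/2619 = 0.0024613926.
Dept II: Wₕ = 0.32513687; term = 0.32513687²·(1 − 0.22682469)·236.9/3866 = 0.0050085687.
Dept I: Wₕ = 0.32322924; term = 0.32322924²·(1 − 0.06250000)·139.4/1059 = 0.01289316.
Sum = 0.020363121.

0.0204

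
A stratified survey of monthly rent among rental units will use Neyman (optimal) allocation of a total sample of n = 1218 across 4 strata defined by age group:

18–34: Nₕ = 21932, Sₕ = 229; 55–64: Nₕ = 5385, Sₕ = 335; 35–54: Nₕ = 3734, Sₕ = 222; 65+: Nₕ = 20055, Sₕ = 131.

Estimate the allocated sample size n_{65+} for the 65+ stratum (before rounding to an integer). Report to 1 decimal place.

Neyman allocation: nₕ = n·NₕSₕ / Σⱼ NⱼSⱼ.
Σ NⱼSⱼ = 21932·229 + 5385·335 + 3734·222 + 20055·131 = 1.0282556 × 10^7.
n_{65+} = 1218·20055·131 / (1.0282556 × 10^7) = 311.2.

311.2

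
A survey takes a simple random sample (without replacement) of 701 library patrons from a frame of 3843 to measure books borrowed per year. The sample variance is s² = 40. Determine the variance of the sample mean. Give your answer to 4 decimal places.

0.0467

Under SRS without replacement, Var(ȳ) = (1 − f)·s²/n with f = n/N = 701/3843 = 0.18240958.
Var(ȳ) = (1 − 0.18240958)·40/701 = 0.81759042·0.057061341 = 0.046652806.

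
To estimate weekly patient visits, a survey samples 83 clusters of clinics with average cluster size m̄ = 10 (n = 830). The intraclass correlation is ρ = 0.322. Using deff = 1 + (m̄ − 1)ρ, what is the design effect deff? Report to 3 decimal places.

3.898

deff = 1 + (10 − 1)·0.322 = 1 + 2.898 = 3.898.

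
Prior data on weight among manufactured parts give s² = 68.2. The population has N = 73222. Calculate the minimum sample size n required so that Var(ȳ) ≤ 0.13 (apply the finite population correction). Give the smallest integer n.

Without fpc, n₀ = s²/D = 68.2/0.13 = 524.6154.
With fpc, (1 − n/N)·s²/n ≤ D requires n ≥ n₀/(1 + n₀/N) = 524.6154/(1 + 524.6154/73222) = 520.8834.
Rounding up, n = 521.

521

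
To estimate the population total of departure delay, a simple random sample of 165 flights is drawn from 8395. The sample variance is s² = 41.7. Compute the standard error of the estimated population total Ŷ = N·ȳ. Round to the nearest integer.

Var(Ŷ) = N²·Var(ȳ) = N²·(1 − n/N)·s²/n.
f = 165/8395 = 0.01965456; Var(ȳ) = 0.98034544·41.7/165 = 0.24776003.
Var(Ŷ) = 8395² · 0.24776003 = 1.7461142 × 10^7.
SE(Ŷ) = √(1.7461142 × 10^7) = 4179.

4179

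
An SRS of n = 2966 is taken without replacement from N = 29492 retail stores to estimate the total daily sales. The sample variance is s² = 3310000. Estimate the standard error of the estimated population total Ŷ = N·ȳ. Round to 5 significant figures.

Var(Ŷ) = N²·Var(ȳ) = N²·(1 − n/N)·s²/n.
f = 2966/29492 = 0.10056965; Var(ȳ) = 0.89943035·3310000/2966 = 1003.7473.
Var(Ŷ) = 29492² · 1003.7473 = 8.7303738 × 10^11.
SE(Ŷ) = √(8.7303738 × 10^11) = 934360.

934360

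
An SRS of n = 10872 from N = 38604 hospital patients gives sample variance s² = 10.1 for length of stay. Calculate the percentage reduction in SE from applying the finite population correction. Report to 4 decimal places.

f = n/N = 10872/38604 = 0.28162885.
SE_no-fpc = √(s²/n) = 0.030479369; SE_fpc = √((1−f)s²/n) = 0.025833331.
Ratio = √(1−f) = 0.84756779. Reduction = 100·(1 − 0.84756779) = 15.2432%.

15.2432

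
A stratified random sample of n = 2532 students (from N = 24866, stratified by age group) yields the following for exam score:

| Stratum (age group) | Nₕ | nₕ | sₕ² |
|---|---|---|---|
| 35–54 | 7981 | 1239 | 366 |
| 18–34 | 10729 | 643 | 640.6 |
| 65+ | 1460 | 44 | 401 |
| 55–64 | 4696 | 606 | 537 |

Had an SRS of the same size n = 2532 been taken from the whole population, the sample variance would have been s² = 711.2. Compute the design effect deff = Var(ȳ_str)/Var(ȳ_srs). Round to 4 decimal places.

1.0229

Var(ȳ_str) = Σ Wₕ²(1−fₕ)sₕ²/nₕ with Wₕ = Nₕ/24866:
  35–54: (7981/24866)²·(1−1239/7981)·366/1239 = 0.025706561
  18–34: (10729/24866)²·(1−643/10729)·640.6/643 = 0.17435817
  65+: (1460/24866)²·(1−44/1460)·401/44 = 0.030471648
  55–64: (4696/24866)²·(1−606/4696)·537/606 = 0.027525879
  → Var(ȳ_str) = 0.25806226.
Var(ȳ_srs) = (1 − 2532/24866)·711.2/2532 = 0.25228337.
deff = 0.25806226 / 0.25228337 = 1.0229.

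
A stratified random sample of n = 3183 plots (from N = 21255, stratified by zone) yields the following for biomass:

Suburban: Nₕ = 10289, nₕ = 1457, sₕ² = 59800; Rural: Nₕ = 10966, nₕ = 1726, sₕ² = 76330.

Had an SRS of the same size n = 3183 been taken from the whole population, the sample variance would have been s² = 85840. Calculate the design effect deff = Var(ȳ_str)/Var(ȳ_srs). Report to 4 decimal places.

Var(ȳ_str) = Σ Wₕ²(1−fₕ)sₕ²/nₕ with Wₕ = Nₕ/21255:
  Suburban: (10289/21255)²·(1−1457/10289)·59800/1457 = 8.255657
  Rural: (10966/21255)²·(1−1726/10966)·76330/1726 = 9.9186477
  → Var(ȳ_str) = 18.174305.
Var(ȳ_srs) = (1 − 3183/21255)·85840/3183 = 22.92969.
deff = 18.174305 / 22.92969 = 0.7926.

0.7926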